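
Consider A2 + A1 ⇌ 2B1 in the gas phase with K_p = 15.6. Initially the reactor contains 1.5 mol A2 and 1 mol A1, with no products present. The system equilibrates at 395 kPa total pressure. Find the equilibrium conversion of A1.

X = 0.782

Basis: 1 mol A1 initially; let X = conversion of A1. Extent ξ = X.
At extent ξ: n_A2 = 1.5 − X; n_A1 = 1 − X; n_B1 = 2X.
Since Δν = 0, n_T = 2.5 throughout.
Mole fractions y_i = n_i/n_T; K_p = p_B1^2 / (p_A2 p_A1) with p_i = y_i·P.
This yields a degree-2 equation in X; solving on (0,1), X = 0.782.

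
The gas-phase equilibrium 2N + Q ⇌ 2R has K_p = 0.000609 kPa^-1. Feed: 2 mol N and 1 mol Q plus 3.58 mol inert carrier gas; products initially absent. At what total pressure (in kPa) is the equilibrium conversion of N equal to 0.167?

Take 2 mol N as basis and let X be its fractional conversion, so ξ = X.
Mole table: n_N = 2 − 2X; n_Q = 1 − X; n_R = 2X; n_I = 3.58 (inert).
Total moles n_T = 6.58 − X.
K_p = p_R^2 / (p_N^2 p_Q) with p_i = (n_i/n_T)·P.
At X = 0.167: the mole-fraction product g(X) = Π y_i^ν_i = 0.3094. Since K_p = g(X)·P^{-1}, P = (g/K_p)^(1/1) = (0.3094/0.000609)^(1/1) = 508 kPa.

P = 508 kPa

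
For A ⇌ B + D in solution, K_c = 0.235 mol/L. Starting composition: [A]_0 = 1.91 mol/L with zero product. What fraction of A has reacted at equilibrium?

Let X = conversion of A; extent ξ = 1.91·X mol/L.
Concentrations: [A] = 1.91 − 1.91X; [B] = 1.91X; [D] = 1.91X.
K_c = [B] [D] / ([A]).
Setting equal to 0.235 and solving for X on (0,1) gives X = 0.295.

X = 0.295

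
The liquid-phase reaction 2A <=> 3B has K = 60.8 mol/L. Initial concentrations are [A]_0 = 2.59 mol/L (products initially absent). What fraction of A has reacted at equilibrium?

X = 0.752

Let X = conversion of A; extent ξ = 2.59X/2 mol/L.
Concentrations: [A] = 2.59 − 2.59X; [B] = 3.88X.
K = [B]^3 / ([A]^2).
Solving K = 60.8 for X ∈ (0,1): X = 0.752.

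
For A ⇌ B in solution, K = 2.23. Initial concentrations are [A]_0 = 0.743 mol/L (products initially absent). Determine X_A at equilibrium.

Let X = conversion of A; extent ξ = 0.743·X mol/L.
Concentrations: [A] = 0.743 − 0.743X; [B] = 0.743X.
K = [B] / ([A]).
Solving K = 2.23 for X ∈ (0,1): X = 0.690.

X = 0.690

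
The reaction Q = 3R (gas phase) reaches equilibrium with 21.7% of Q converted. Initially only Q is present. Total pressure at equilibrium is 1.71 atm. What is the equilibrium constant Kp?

Kp = 0.501 atm^2

Let X = conversion of Q (basis 1 mol Q); extent of reaction ξ = X.
Species balance: n_Q = 1 − X; n_R = 3X.
Total moles n_T = 1 + 2X.
At X = 0.217: n_Q = 0.783, n_R = 0.651, n_T = 1.43.
p_i = (n_i/n_T)·P. Kp = p_R^3 / (p_Q) = 0.501 atm^2.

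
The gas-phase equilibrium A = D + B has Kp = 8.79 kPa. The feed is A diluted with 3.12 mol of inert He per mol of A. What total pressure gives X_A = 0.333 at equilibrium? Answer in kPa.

P = 235 kPa

Let X = conversion of A (basis 1 mol A); extent of reaction ξ = X.
Moles: n_A = 1 − X; n_D = X; n_B = X; n_I = 3.12 (inert).
n_T = Σnᵢ = 4.12 + X.
Kp = p_D p_B / (p_A) with p_i = (n_i/n_T)·P.
At X = 0.333: the mole-fraction product g(X) = Π y_i^ν_i = 0.03733. Since Kp = g(X)·P^{1}, P = (Kp/g)^(1/1) = (8.79/0.03733)^(1/1) = 235 kPa.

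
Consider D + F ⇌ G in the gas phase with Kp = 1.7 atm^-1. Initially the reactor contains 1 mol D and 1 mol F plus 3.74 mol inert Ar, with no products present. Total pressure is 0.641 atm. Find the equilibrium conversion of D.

Take 1 mol D as basis and let X be its fractional conversion, so ξ = X.
At extent ξ: n_D = 1 − X; n_F = 1 − X; n_G = X; n_I = 3.74 (inert).
n_T = Σnᵢ = 5.74 − X.
With p_i = (n_i/n_T)P, Kp = p_G / (p_D p_F).
This yields a degree-2 equation in X; solving on (0,1), X = 0.143.

X = 0.143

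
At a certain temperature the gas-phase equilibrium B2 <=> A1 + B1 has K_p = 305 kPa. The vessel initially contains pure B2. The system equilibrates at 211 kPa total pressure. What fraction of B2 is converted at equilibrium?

Take 1 mol B2 as basis and let X be its fractional conversion, so ξ = X.
Species balance: n_B2 = 1 − X; n_A1 = X; n_B1 = X.
n_T = Σnᵢ = 1 + X.
y_i = n_i/n_T, p_i = y_i·P. K_p = p_A1 p_B1 / (p_B2).
This yields a degree-2 equation in X; solving on (0,1), X = 0.769.

X = 0.769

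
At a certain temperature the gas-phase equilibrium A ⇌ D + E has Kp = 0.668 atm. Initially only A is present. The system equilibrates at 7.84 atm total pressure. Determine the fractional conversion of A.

Let X = conversion of A (basis 1 mol A); extent of reaction ξ = X.
At extent ξ: n_A = 1 − X; n_D = X; n_E = X.
Total moles n_T = 1 + X.
With p_i = (n_i/n_T)P, Kp = p_D p_E / (p_A).
Equating to 0.668 atm and solving on 0 < X < 1: X = 0.280.

X = 0.280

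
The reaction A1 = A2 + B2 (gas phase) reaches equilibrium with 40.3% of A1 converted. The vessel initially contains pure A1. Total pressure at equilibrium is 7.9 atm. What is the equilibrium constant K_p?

K_p = 1.53 atm

Let X = conversion of A1 (basis 1 mol A1); extent of reaction ξ = X.
Moles: n_A1 = 1 − X; n_A2 = X; n_B2 = X.
n_T = Σnᵢ = 1 + X.
At X = 0.403: n_A1 = 0.597, n_A2 = 0.403, n_B2 = 0.403, n_T = 1.4.
p_i = (n_i/n_T)·P. K_p = p_A2 p_B2 / (p_A1) = 1.53 atm.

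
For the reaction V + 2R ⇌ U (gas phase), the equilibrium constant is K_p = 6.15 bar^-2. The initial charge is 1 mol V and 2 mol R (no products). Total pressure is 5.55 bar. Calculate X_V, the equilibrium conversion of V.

X = 0.879

Basis: 1 mol V initially; let X = conversion of V. Extent ξ = X.
Moles: n_V = 1 − X; n_R = 2 − 2X; n_U = X.
Summing: n_T = 3 − 2X.
y_i = n_i/n_T, p_i = y_i·P. K_p = p_U / (p_V p_R^2).
Substituting and setting equal to 6.15 bar^-2 gives a polynomial in X; the root in (0,1) is X = 0.879.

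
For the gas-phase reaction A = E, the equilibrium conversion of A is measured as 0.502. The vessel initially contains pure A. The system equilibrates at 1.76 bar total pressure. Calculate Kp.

Kp = 1.01

Let X = conversion of A (basis 1 mol A); extent of reaction ξ = X.
Mole table: n_A = 1 − X; n_E = X.
Since Δν = 0, n_T = 1 throughout.
At X = 0.502: n_A = 0.498, n_E = 0.502, n_T = 1.
p_i = (n_i/n_T)·P. Kp = p_E / (p_A) = 1.01.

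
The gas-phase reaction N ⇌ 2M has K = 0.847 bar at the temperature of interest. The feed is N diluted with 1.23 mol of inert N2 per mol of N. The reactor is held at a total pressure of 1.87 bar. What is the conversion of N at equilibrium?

Take 1 mol N as basis and let X be its fractional conversion, so ξ = X.
Species balance: n_N = 1 − X; n_M = 2X; n_I = 1.23 (inert).
Summing: n_T = 2.23 + X.
Mole fractions y_i = n_i/n_T; K = p_M^2 / (p_N) with p_i = y_i·P.
This yields a degree-2 equation in X; solving on (0,1), X = 0.418.

X = 0.418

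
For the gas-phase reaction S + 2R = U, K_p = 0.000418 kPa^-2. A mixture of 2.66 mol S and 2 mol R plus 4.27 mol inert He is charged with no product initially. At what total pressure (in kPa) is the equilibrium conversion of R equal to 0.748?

P = 451 kPa

Take 2 mol R as basis and let X be its fractional conversion, so ξ = X.
Mole table: n_S = 2.66 − X; n_R = 2 − 2X; n_U = X; n_I = 4.27 (inert).
Summing: n_T = 8.93 − 2X.
K_p = p_U / (p_S p_R^2) with p_i = (n_i/n_T)·P.
At X = 0.748: the mole-fraction product g(X) = Π y_i^ν_i = 85.11. Since K_p = g(X)·P^{-2}, P = (g/K_p)^(1/2) = (85.11/0.000418)^(1/2) = 451 kPa.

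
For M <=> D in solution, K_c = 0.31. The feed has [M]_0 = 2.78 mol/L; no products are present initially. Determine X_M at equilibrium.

Let X = conversion of M; extent ξ = 2.78·X mol/L.
Concentrations: [M] = 2.78 − 2.78X; [D] = 2.78X.
K_c = [D] / ([M]).
Setting equal to 0.31 and solving for X on (0,1) gives X = 0.237.

X = 0.237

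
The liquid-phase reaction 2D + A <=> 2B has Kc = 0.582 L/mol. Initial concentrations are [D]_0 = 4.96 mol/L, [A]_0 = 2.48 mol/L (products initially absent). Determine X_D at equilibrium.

X = 0.467

Let X = conversion of D; extent ξ = 4.96X/2 mol/L.
Concentrations: [D] = 4.96 − 4.96X; [A] = 2.48 − 2.48X; [B] = 4.96X.
Kc = [B]^2 / ([D]^2 [A]).
Equating to 0.582 L/mol: the physical root is X = 0.467.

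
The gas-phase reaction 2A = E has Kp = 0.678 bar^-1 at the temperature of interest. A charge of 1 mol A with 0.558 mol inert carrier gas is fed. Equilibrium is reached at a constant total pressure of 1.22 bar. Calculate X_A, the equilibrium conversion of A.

Take 1 mol A as basis and let X be its fractional conversion, so ξ = 0.5X.
Moles: n_A = 1 − X; n_E = 0.5X; n_I = 0.558 (inert).
n_T = Σnᵢ = 1.56 − 0.5X.
With p_i = (n_i/n_T)P, Kp = p_E / (p_A^2).
This yields a degree-2 equation in X; solving on (0,1), X = 0.417.

X = 0.417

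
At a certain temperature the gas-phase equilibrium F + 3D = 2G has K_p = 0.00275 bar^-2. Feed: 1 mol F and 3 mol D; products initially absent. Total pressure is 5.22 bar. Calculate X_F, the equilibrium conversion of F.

Take 1 mol F as basis and let X be its fractional conversion, so ξ = X.
Mole table: n_F = 1 − X; n_D = 3 − 3X; n_G = 2X.
Total moles n_T = 4 − 2X.
y_i = n_i/n_T, p_i = y_i·P. K_p = p_G^2 / (p_F p_D^3).
This yields a degree-4 equation in X; solving on (0,1), X = 0.141.

X = 0.141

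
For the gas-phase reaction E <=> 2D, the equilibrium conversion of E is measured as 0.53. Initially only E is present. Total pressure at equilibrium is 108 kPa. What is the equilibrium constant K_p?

K_p = 169 kPa

Let X = conversion of E (basis 1 mol E); extent of reaction ξ = X.
Moles: n_E = 1 − X; n_D = 2X.
Total moles n_T = 1 + X.
At X = 0.53: n_E = 0.47, n_D = 1.06, n_T = 1.53.
p_i = (n_i/n_T)·P. K_p = p_D^2 / (p_E) = 169 kPa.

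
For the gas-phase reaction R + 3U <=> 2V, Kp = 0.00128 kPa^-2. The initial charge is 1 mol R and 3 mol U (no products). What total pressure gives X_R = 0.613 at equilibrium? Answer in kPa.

P = 122 kPa

Basis: 1 mol R initially; let X = conversion of R. Extent ξ = X.
Species balance: n_R = 1 − X; n_U = 3 − 3X; n_V = 2X.
Total moles n_T = 4 − 2X.
Kp = p_V^2 / (p_R p_U^3) with p_i = (n_i/n_T)·P.
At X = 0.613: the mole-fraction product g(X) = Π y_i^ν_i = 19.1. Since Kp = g(X)·P^{-2}, P = (g/Kp)^(1/2) = (19.1/0.00128)^(1/2) = 122 kPa.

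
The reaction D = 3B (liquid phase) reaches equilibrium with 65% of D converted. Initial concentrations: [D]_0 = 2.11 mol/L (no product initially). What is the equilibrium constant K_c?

Let X = conversion of D.
Concentrations: [D] = 2.11 − 2.11X; [B] = 6.33X.
At X = 0.65: [D] = 0.738, [B] = 4.11.
K_c = [B]^3 / ([D]) = 94.3 (mol/L)^2.

K_c = 94.3 (mol/L)^2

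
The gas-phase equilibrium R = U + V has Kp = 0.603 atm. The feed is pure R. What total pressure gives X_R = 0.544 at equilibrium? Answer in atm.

P = 1.43 atm

Take 1 mol R as basis and let X be its fractional conversion, so ξ = X.
At extent ξ: n_R = 1 − X; n_U = X; n_V = X.
Total moles n_T = 1 + X.
Kp = p_U p_V / (p_R) with p_i = (n_i/n_T)·P.
At X = 0.544: the mole-fraction product g(X) = Π y_i^ν_i = 0.4203. Since Kp = g(X)·P^{1}, P = (Kp/g)^(1/1) = (0.603/0.4203)^(1/1) = 1.43 atm.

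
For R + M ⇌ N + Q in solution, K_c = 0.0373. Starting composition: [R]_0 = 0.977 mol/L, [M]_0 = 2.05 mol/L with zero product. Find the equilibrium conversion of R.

Let X = conversion of R; extent ξ = 0.977·X mol/L.
Concentrations: [R] = 0.977 − 0.977X; [M] = 2.05 − 0.977X; [N] = 0.977X; [Q] = 0.977X.
K_c = [N] [Q] / ([R] [M]).
This equals 0.0373 at X = 0.231 (the root in 0 < X < 1).

X = 0.231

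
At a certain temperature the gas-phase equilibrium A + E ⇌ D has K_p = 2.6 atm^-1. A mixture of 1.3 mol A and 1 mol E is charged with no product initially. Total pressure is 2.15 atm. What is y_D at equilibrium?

Let X = conversion of E (basis 1 mol E); extent of reaction ξ = X.
At extent ξ: n_A = 1.3 − X; n_E = 1 − X; n_D = X.
Total moles n_T = 2.3 − X.
y_i = n_i/n_T, p_i = y_i·P. K_p = p_D / (p_A p_E).
Equating to 2.6 atm^-1 and solving on 0 < X < 1: X = 0.681.
Then n_D = 0.681, n_T = 1.62, so y_D = 0.421.

y_D = 0.421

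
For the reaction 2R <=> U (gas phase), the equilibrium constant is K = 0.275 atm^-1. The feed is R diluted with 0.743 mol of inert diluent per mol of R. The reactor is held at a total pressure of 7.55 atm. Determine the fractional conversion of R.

Let X = conversion of R (basis 1 mol R); extent of reaction ξ = 0.5X.
Moles: n_R = 1 − X; n_U = 0.5X; n_I = 0.743 (inert).
n_T = Σnᵢ = 1.74 − 0.5X.
With p_i = (n_i/n_T)P, K = p_U / (p_R^2).
Substituting and setting equal to 0.275 atm^-1 gives a polynomial in X; the root in (0,1) is X = 0.557.

X = 0.557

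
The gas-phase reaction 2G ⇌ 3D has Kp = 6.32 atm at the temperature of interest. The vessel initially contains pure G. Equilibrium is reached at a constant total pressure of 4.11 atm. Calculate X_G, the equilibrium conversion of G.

Take 1 mol G as basis and let X be its fractional conversion, so ξ = 0.5X.
Species balance: n_G = 1 − X; n_D = 1.5X.
Total moles n_T = 1 + 0.5X.
y_i = n_i/n_T, p_i = y_i·P. Kp = p_D^3 / (p_G^2).
This yields a degree-3 equation in X; solving on (0,1), X = 0.514.

X = 0.514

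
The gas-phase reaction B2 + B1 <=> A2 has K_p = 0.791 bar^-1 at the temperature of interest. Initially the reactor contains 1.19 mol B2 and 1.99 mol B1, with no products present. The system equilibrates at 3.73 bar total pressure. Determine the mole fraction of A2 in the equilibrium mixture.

Let X = conversion of B2 (basis 1.19 mol B2); extent of reaction ξ = 1.19X.
Moles: n_B2 = 1.19 − 1.19X; n_B1 = 1.99 − 1.19X; n_A2 = 1.19X.
n_T = Σnᵢ = 3.18 − 1.19X.
With p_i = (n_i/n_T)P, K_p = p_A2 / (p_B2 p_B1).
Setting this equal to 0.791 bar^-1 and taking the physical root (0 < X < 1) gives X = 0.604.
Then n_A2 = 0.719, n_T = 2.46, so y_A2 = 0.292.

y_A2 = 0.292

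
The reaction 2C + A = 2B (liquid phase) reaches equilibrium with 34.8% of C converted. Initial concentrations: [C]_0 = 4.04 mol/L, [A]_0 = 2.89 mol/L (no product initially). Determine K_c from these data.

K_c = 0.13 L/mol

Let X = conversion of C.
Concentrations: [C] = 4.04 − 4.04X; [A] = 2.89 − 2.02X; [B] = 4.04X.
At X = 0.348: [C] = 2.63, [A] = 2.19, [B] = 1.41.
K_c = [B]^2 / ([C]^2 [A]) = 0.13 L/mol.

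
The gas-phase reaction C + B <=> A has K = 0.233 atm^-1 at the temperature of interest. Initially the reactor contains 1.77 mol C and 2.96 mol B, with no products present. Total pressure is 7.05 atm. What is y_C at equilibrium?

y_C = 0.240

Let X = conversion of C (basis 1.77 mol C); extent of reaction ξ = 1.77X.
Species balance: n_C = 1.77 − 1.77X; n_B = 2.96 − 1.77X; n_A = 1.77X.
Total moles n_T = 4.73 − 1.77X.
With p_i = (n_i/n_T)P, K = p_A / (p_C p_B).
Substituting and setting equal to 0.233 atm^-1 gives a polynomial in X; the root in (0,1) is X = 0.473.
Then n_C = 0.934, n_T = 3.89, so y_C = 0.240.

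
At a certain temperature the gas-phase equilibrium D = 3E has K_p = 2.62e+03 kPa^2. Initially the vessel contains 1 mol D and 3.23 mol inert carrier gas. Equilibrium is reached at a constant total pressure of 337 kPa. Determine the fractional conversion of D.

X = 0.243

Let X = conversion of D (basis 1 mol D); extent of reaction ξ = X.
At extent ξ: n_D = 1 − X; n_E = 3X; n_I = 3.23 (inert).
n_T = Σnᵢ = 4.23 + 2X.
Mole fractions y_i = n_i/n_T; K_p = p_E^3 / (p_D) with p_i = y_i·P.
Substituting and setting equal to 2.62e+03 kPa^2 gives a polynomial in X; the root in (0,1) is X = 0.243.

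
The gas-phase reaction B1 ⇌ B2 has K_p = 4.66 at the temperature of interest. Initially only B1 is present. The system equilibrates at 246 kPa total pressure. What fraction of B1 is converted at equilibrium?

Let X = conversion of B1 (basis 1 mol B1); extent of reaction ξ = X.
Mole table: n_B1 = 1 − X; n_B2 = X.
Total moles n_T = 1 (Δν = 0, constant).
y_i = n_i/n_T, p_i = y_i·P. K_p = p_B2 / (p_B1).
Substituting and setting equal to 4.66 gives a polynomial in X; the root in (0,1) is X = 0.823.

X = 0.823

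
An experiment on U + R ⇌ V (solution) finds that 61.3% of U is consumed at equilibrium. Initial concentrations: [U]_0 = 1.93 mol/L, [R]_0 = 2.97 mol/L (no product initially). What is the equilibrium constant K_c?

Let X = conversion of U.
Concentrations: [U] = 1.93 − 1.93X; [R] = 2.97 − 1.93X; [V] = 1.93X.
At X = 0.613: [U] = 0.747, [R] = 1.79, [V] = 1.18.
K_c = [V] / ([U] [R]) = 0.886 L/mol.

K_c = 0.886 L/mol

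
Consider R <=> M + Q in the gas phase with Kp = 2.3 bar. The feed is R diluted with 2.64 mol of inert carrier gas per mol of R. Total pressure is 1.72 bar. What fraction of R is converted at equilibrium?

X = 0.874

Let X = conversion of R (basis 1 mol R); extent of reaction ξ = X.
Species balance: n_R = 1 − X; n_M = X; n_Q = X; n_I = 2.64 (inert).
n_T = Σnᵢ = 3.64 + X.
y_i = n_i/n_T, p_i = y_i·P. Kp = p_M p_Q / (p_R).
Setting this equal to 2.3 bar and taking the physical root (0 < X < 1) gives X = 0.874.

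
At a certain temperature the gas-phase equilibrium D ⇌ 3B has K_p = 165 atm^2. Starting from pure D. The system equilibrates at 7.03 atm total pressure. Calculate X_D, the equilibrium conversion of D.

X = 0.618

Take 1 mol D as basis and let X be its fractional conversion, so ξ = X.
Species balance: n_D = 1 − X; n_B = 3X.
Summing: n_T = 1 + 2X.
y_i = n_i/n_T, p_i = y_i·P. K_p = p_B^3 / (p_D).
This yields a degree-3 equation in X; solving on (0,1), X = 0.618.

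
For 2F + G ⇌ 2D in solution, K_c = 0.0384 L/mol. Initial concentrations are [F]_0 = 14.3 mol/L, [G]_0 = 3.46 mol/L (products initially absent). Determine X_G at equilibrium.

X = 0.442

Let X = conversion of G; extent ξ = 3.46·X mol/L.
Concentrations: [F] = 14.3 − 6.92X; [G] = 3.46 − 3.46X; [D] = 6.92X.
K_c = [D]^2 / ([F]^2 [G]).
Equating to 0.0384 L/mol: the physical root is X = 0.442.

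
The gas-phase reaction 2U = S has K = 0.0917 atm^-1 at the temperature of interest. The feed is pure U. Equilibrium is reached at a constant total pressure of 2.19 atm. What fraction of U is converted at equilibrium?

Basis: 1 mol U initially; let X = conversion of U. Extent ξ = 0.5X.
Mole table: n_U = 1 − X; n_S = 0.5X.
n_T = Σnᵢ = 1 − 0.5X.
Mole fractions y_i = n_i/n_T; K = p_S / (p_U^2) with p_i = y_i·P.
Substituting and setting equal to 0.0917 atm^-1 gives a polynomial in X; the root in (0,1) is X = 0.255.

X = 0.255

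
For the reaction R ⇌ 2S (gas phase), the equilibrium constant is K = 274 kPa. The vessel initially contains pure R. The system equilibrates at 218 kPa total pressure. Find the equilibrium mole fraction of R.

Let X = conversion of R (basis 1 mol R); extent of reaction ξ = X.
Mole table: n_R = 1 − X; n_S = 2X.
Summing: n_T = 1 + X.
y_i = n_i/n_T, p_i = y_i·P. K = p_S^2 / (p_R).
Equating to 274 kPa and solving on 0 < X < 1: X = 0.489.
Then n_R = 0.511, n_T = 1.49, so y_R = 0.343.

y_R = 0.343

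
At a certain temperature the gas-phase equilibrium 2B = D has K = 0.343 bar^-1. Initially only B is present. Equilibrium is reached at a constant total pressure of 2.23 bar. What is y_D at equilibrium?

Let X = conversion of B (basis 1 mol B); extent of reaction ξ = 0.5X.
At extent ξ: n_B = 1 − X; n_D = 0.5X.
Total moles n_T = 1 − 0.5X.
With p_i = (n_i/n_T)P, K = p_D / (p_B^2).
This yields a degree-2 equation in X; solving on (0,1), X = 0.504.
Then n_D = 0.252, n_T = 0.748, so y_D = 0.337.

y_D = 0.337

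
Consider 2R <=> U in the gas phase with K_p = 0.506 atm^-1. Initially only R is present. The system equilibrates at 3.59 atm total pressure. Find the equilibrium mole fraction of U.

Take 1 mol R as basis and let X be its fractional conversion, so ξ = 0.5X.
Mole table: n_R = 1 − X; n_U = 0.5X.
Summing: n_T = 1 − 0.5X.
y_i = n_i/n_T, p_i = y_i·P. K_p = p_U / (p_R^2).
Setting this equal to 0.506 atm^-1 and taking the physical root (0 < X < 1) gives X = 0.652.
Then n_U = 0.326, n_T = 0.674, so y_U = 0.484.

y_U = 0.484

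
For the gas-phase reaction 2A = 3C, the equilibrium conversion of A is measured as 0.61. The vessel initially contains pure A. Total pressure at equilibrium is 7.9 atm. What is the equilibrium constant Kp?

Let X = conversion of A (basis 1 mol A); extent of reaction ξ = 0.5X.
Moles: n_A = 1 − X; n_C = 1.5X.
Total moles n_T = 1 + 0.5X.
At X = 0.61: n_A = 0.39, n_C = 0.915, n_T = 1.31.
p_i = (n_i/n_T)·P. Kp = p_C^3 / (p_A^2) = 30.5 atm.

Kp = 30.5 atm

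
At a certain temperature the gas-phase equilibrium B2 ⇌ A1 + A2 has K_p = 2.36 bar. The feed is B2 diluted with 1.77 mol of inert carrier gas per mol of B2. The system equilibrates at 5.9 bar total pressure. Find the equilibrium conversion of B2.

X = 0.672

Take 1 mol B2 as basis and let X be its fractional conversion, so ξ = X.
At extent ξ: n_B2 = 1 − X; n_A1 = X; n_A2 = X; n_I = 1.77 (inert).
Summing: n_T = 2.77 + X.
Mole fractions y_i = n_i/n_T; K_p = p_A1 p_A2 / (p_B2) with p_i = y_i·P.
Setting this equal to 2.36 bar and taking the physical root (0 < X < 1) gives X = 0.672.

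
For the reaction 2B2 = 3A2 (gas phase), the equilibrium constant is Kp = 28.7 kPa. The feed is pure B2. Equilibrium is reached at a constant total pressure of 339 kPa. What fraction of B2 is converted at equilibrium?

X = 0.251

Basis: 1 mol B2 initially; let X = conversion of B2. Extent ξ = 0.5X.
Mole table: n_B2 = 1 − X; n_A2 = 1.5X.
Summing: n_T = 1 + 0.5X.
Mole fractions y_i = n_i/n_T; Kp = p_A2^3 / (p_B2^2) with p_i = y_i·P.
Equating to 28.7 kPa and solving on 0 < X < 1: X = 0.251.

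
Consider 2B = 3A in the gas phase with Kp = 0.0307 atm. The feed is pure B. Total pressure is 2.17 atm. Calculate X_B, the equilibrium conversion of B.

X = 0.148

Take 1 mol B as basis and let X be its fractional conversion, so ξ = 0.5X.
Species balance: n_B = 1 − X; n_A = 1.5X.
Total moles n_T = 1 + 0.5X.
With p_i = (n_i/n_T)P, Kp = p_A^3 / (p_B^2).
Setting this equal to 0.0307 atm and taking the physical root (0 < X < 1) gives X = 0.148.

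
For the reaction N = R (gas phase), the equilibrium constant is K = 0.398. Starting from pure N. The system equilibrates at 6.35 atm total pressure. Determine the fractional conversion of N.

X = 0.285

Basis: 1 mol N initially; let X = conversion of N. Extent ξ = X.
Species balance: n_N = 1 − X; n_R = X.
Since Δν = 0, n_T = 1 throughout.
Mole fractions y_i = n_i/n_T; K = p_R / (p_N) with p_i = y_i·P.
Equating to 0.398 and solving on 0 < X < 1: X = 0.285.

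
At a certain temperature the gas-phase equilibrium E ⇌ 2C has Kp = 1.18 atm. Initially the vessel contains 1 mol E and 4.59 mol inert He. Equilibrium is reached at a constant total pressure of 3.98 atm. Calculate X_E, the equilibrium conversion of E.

Basis: 1 mol E initially; let X = conversion of E. Extent ξ = X.
Mole table: n_E = 1 − X; n_C = 2X; n_I = 4.59 (inert).
Total moles n_T = 5.59 + X.
With p_i = (n_i/n_T)P, Kp = p_C^2 / (p_E).
Setting this equal to 1.18 atm and taking the physical root (0 < X < 1) gives X = 0.483.

X = 0.483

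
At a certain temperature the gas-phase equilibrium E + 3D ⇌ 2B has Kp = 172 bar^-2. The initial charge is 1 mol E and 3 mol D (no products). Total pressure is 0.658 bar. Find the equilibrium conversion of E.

X = 0.714

Take 1 mol E as basis and let X be its fractional conversion, so ξ = X.
At extent ξ: n_E = 1 − X; n_D = 3 − 3X; n_B = 2X.
n_T = Σnᵢ = 4 − 2X.
With p_i = (n_i/n_T)P, Kp = p_B^2 / (p_E p_D^3).
Substituting and setting equal to 172 bar^-2 gives a polynomial in X; the root in (0,1) is X = 0.714.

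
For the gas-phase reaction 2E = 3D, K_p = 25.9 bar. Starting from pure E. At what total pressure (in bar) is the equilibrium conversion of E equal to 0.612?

Basis: 1 mol E initially; let X = conversion of E. Extent ξ = 0.5X.
Mole table: n_E = 1 − X; n_D = 1.5X.
n_T = Σnᵢ = 1 + 0.5X.
K_p = p_D^3 / (p_E^2) with p_i = (n_i/n_T)·P.
At X = 0.612: the mole-fraction product g(X) = Π y_i^ν_i = 3.935. Since K_p = g(X)·P^{1}, P = (K_p/g)^(1/1) = (25.9/3.935)^(1/1) = 6.58 bar.

P = 6.58 bar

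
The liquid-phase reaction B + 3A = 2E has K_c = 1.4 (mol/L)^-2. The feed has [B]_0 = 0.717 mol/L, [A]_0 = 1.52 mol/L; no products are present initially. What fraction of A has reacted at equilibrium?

Let X = conversion of A; extent ξ = 1.52X/3 mol/L.
Concentrations: [B] = 0.717 − 0.507X; [A] = 1.52 − 1.52X; [E] = 1.01X.
K_c = [E]^2 / ([B] [A]^3).
Solving K_c = 1.4 for X ∈ (0,1): X = 0.509.

X = 0.509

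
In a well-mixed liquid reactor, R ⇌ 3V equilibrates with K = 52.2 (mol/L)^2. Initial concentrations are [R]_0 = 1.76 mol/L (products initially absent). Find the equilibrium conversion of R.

X = 0.619

Let X = conversion of R; extent ξ = 1.76·X mol/L.
Concentrations: [R] = 1.76 − 1.76X; [V] = 5.28X.
K = [V]^3 / ([R]).
This equals 52.2 at X = 0.619 (the root in 0 < X < 1).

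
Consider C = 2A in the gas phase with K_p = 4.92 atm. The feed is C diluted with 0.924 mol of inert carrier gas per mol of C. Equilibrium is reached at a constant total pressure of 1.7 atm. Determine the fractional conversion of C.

Basis: 1 mol C initially; let X = conversion of C. Extent ξ = X.
Moles: n_C = 1 − X; n_A = 2X; n_I = 0.924 (inert).
n_T = Σnᵢ = 1.92 + X.
y_i = n_i/n_T, p_i = y_i·P. K_p = p_A^2 / (p_C).
This yields a degree-2 equation in X; solving on (0,1), X = 0.725.

X = 0.725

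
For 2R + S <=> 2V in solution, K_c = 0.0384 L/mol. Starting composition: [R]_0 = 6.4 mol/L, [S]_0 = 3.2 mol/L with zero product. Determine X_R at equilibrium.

X = 0.235

Let X = conversion of R; extent ξ = 6.4X/2 mol/L.
Concentrations: [R] = 6.4 − 6.4X; [S] = 3.2 − 3.2X; [V] = 6.4X.
K_c = [V]^2 / ([R]^2 [S]).
Setting equal to 0.0384 and solving for X on (0,1) gives X = 0.235.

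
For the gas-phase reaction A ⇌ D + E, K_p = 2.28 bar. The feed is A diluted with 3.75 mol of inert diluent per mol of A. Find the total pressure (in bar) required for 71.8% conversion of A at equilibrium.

Let X = conversion of A (basis 1 mol A); extent of reaction ξ = X.
Species balance: n_A = 1 − X; n_D = X; n_E = X; n_I = 3.75 (inert).
Summing: n_T = 4.75 + X.
K_p = p_D p_E / (p_A) with p_i = (n_i/n_T)·P.
At X = 0.718: the mole-fraction product g(X) = Π y_i^ν_i = 0.3343. Since K_p = g(X)·P^{1}, P = (K_p/g)^(1/1) = (2.28/0.3343)^(1/1) = 6.82 bar.

P = 6.82 bar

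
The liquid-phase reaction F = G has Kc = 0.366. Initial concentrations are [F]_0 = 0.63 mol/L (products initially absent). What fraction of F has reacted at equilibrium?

X = 0.268

Let X = conversion of F; extent ξ = 0.63·X mol/L.
Concentrations: [F] = 0.63 − 0.63X; [G] = 0.63X.
Kc = [G] / ([F]).
Setting equal to 0.366 and solving for X on (0,1) gives X = 0.268.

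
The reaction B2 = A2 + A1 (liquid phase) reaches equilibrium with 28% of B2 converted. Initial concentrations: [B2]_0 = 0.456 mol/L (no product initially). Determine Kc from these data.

Kc = 0.0497 mol/L

Let X = conversion of B2.
Concentrations: [B2] = 0.456 − 0.456X; [A2] = 0.456X; [A1] = 0.456X.
At X = 0.28: [B2] = 0.328, [A2] = 0.128, [A1] = 0.128.
Kc = [A2] [A1] / ([B2]) = 0.0497 mol/L.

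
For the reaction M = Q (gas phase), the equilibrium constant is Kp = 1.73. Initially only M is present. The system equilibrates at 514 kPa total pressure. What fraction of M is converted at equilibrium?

Basis: 1 mol M initially; let X = conversion of M. Extent ξ = X.
Species balance: n_M = 1 − X; n_Q = X.
Total moles n_T = 1 (Δν = 0, constant).
With p_i = (n_i/n_T)P, Kp = p_Q / (p_M).
This yields a degree-1 equation in X; solving on (0,1), X = 0.634.

X = 0.634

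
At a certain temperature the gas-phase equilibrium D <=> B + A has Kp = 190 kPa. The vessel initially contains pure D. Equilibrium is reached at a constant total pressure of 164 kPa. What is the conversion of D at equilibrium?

X = 0.733

Basis: 1 mol D initially; let X = conversion of D. Extent ξ = X.
Moles: n_D = 1 − X; n_B = X; n_A = X.
Summing: n_T = 1 + X.
Mole fractions y_i = n_i/n_T; Kp = p_B p_A / (p_D) with p_i = y_i·P.
This yields a degree-2 equation in X; solving on (0,1), X = 0.733.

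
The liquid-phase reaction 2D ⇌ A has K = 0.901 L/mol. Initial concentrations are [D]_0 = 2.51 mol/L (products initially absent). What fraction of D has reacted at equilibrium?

Let X = conversion of D; extent ξ = 2.51X/2 mol/L.
Concentrations: [D] = 2.51 − 2.51X; [A] = 1.25X.
K = [A] / ([D]^2).
Equating to 0.901 L/mol: the physical root is X = 0.628.

X = 0.628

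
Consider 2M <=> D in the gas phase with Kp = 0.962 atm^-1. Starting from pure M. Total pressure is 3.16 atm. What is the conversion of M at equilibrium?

Take 1 mol M as basis and let X be its fractional conversion, so ξ = 0.5X.
Moles: n_M = 1 − X; n_D = 0.5X.
Summing: n_T = 1 − 0.5X.
With p_i = (n_i/n_T)P, Kp = p_D / (p_M^2).
Equating to 0.962 atm^-1 and solving on 0 < X < 1: X = 0.724.

X = 0.724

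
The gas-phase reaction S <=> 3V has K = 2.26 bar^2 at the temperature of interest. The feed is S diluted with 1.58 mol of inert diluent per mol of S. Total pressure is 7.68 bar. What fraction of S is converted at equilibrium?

Basis: 1 mol S initially; let X = conversion of S. Extent ξ = X.
Moles: n_S = 1 − X; n_V = 3X; n_I = 1.58 (inert).
n_T = Σnᵢ = 2.58 + 2X.
With p_i = (n_i/n_T)P, K = p_V^3 / (p_S).
Substituting and setting equal to 2.26 bar^2 gives a polynomial in X; the root in (0,1) is X = 0.216.

X = 0.216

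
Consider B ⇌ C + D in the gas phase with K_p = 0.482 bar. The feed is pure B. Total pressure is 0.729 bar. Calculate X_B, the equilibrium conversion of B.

X = 0.631

Let X = conversion of B (basis 1 mol B); extent of reaction ξ = X.
At extent ξ: n_B = 1 − X; n_C = X; n_D = X.
Summing: n_T = 1 + X.
Mole fractions y_i = n_i/n_T; K_p = p_C p_D / (p_B) with p_i = y_i·P.
Setting this equal to 0.482 bar and taking the physical root (0 < X < 1) gives X = 0.631.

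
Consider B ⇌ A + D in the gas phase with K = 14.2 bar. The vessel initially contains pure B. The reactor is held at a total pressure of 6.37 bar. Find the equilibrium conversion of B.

Basis: 1 mol B initially; let X = conversion of B. Extent ξ = X.
At extent ξ: n_B = 1 − X; n_A = X; n_D = X.
Summing: n_T = 1 + X.
Mole fractions y_i = n_i/n_T; K = p_A p_D / (p_B) with p_i = y_i·P.
This yields a degree-2 equation in X; solving on (0,1), X = 0.831.

X = 0.831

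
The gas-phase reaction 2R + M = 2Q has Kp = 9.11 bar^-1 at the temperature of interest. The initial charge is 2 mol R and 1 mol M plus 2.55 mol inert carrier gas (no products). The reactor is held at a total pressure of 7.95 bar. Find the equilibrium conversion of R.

X = 0.684

Let X = conversion of R (basis 2 mol R); extent of reaction ξ = X.
Species balance: n_R = 2 − 2X; n_M = 1 − X; n_Q = 2X; n_I = 2.55 (inert).
n_T = Σnᵢ = 5.55 − X.
Mole fractions y_i = n_i/n_T; Kp = p_Q^2 / (p_R^2 p_M) with p_i = y_i·P.
Equating to 9.11 bar^-1 and solving on 0 < X < 1: X = 0.684.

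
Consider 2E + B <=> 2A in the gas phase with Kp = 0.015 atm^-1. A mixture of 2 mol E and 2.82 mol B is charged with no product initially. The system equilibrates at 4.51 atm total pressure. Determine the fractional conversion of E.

X = 0.164

Basis: 2 mol E initially; let X = conversion of E. Extent ξ = X.
Species balance: n_E = 2 − 2X; n_B = 2.82 − X; n_A = 2X.
Total moles n_T = 4.82 − X.
y_i = n_i/n_T, p_i = y_i·P. Kp = p_A^2 / (p_E^2 p_B).
Equating to 0.015 atm^-1 and solving on 0 < X < 1: X = 0.164.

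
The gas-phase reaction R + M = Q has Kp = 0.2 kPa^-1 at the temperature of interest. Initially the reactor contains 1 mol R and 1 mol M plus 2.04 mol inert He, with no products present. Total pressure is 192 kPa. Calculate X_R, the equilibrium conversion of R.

X = 0.747

Let X = conversion of R (basis 1 mol R); extent of reaction ξ = X.
Mole table: n_R = 1 − X; n_M = 1 − X; n_Q = X; n_I = 2.04 (inert).
Total moles n_T = 4.04 − X.
With p_i = (n_i/n_T)P, Kp = p_Q / (p_R p_M).
This yields a degree-2 equation in X; solving on (0,1), X = 0.747.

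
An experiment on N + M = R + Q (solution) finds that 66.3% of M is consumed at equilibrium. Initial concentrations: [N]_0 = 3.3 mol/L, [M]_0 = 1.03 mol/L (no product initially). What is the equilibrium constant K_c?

Let X = conversion of M.
Concentrations: [N] = 3.3 − 1.03X; [M] = 1.03 − 1.03X; [R] = 1.03X; [Q] = 1.03X.
At X = 0.663: [N] = 2.62, [M] = 0.347, [R] = 0.683, [Q] = 0.683.
K_c = [R] [Q] / ([N] [M]) = 0.513.

K_c = 0.513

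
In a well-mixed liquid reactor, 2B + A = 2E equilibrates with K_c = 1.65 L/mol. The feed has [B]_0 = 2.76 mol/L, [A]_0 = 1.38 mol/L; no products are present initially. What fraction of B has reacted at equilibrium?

X = 0.513

Let X = conversion of B; extent ξ = 2.76X/2 mol/L.
Concentrations: [B] = 2.76 − 2.76X; [A] = 1.38 − 1.38X; [E] = 2.76X.
K_c = [E]^2 / ([B]^2 [A]).
Setting equal to 1.65 and solving for X on (0,1) gives X = 0.513.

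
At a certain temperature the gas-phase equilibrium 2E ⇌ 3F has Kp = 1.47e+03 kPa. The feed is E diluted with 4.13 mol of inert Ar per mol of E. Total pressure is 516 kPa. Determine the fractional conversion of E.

X = 0.718

Let X = conversion of E (basis 1 mol E); extent of reaction ξ = 0.5X.
At extent ξ: n_E = 1 − X; n_F = 1.5X; n_I = 4.13 (inert).
n_T = Σnᵢ = 5.13 + 0.5X.
Mole fractions y_i = n_i/n_T; Kp = p_F^3 / (p_E^2) with p_i = y_i·P.
Substituting and setting equal to 1.47e+03 kPa gives a polynomial in X; the root in (0,1) is X = 0.718.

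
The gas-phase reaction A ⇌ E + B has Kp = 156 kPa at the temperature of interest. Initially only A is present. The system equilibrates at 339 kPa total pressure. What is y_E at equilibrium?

Take 1 mol A as basis and let X be its fractional conversion, so ξ = X.
At extent ξ: n_A = 1 − X; n_E = X; n_B = X.
Summing: n_T = 1 + X.
Mole fractions y_i = n_i/n_T; Kp = p_E p_B / (p_A) with p_i = y_i·P.
Setting this equal to 156 kPa and taking the physical root (0 < X < 1) gives X = 0.561.
Then n_E = 0.561, n_T = 1.56, so y_E = 0.360.

y_E = 0.360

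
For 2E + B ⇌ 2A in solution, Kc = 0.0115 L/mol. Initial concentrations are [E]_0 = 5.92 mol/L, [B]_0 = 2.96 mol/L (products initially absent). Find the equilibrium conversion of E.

X = 0.146

Let X = conversion of E; extent ξ = 5.92X/2 mol/L.
Concentrations: [E] = 5.92 − 5.92X; [B] = 2.96 − 2.96X; [A] = 5.92X.
Kc = [A]^2 / ([E]^2 [B]).
Setting equal to 0.0115 and solving for X on (0,1) gives X = 0.146.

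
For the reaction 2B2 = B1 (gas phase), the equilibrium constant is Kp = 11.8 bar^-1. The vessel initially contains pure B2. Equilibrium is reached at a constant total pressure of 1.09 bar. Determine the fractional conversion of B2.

Basis: 1 mol B2 initially; let X = conversion of B2. Extent ξ = 0.5X.
Species balance: n_B2 = 1 − X; n_B1 = 0.5X.
Summing: n_T = 1 − 0.5X.
y_i = n_i/n_T, p_i = y_i·P. Kp = p_B1 / (p_B2^2).
Equating to 11.8 bar^-1 and solving on 0 < X < 1: X = 0.862.

X = 0.862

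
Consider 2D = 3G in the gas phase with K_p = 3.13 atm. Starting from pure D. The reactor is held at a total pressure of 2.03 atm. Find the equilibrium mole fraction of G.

y_G = 0.613

Take 1 mol D as basis and let X be its fractional conversion, so ξ = 0.5X.
Species balance: n_D = 1 − X; n_G = 1.5X.
n_T = Σnᵢ = 1 + 0.5X.
Mole fractions y_i = n_i/n_T; K_p = p_G^3 / (p_D^2) with p_i = y_i·P.
Substituting and setting equal to 3.13 atm gives a polynomial in X; the root in (0,1) is X = 0.514.
Then n_G = 0.771, n_T = 1.26, so y_G = 0.613.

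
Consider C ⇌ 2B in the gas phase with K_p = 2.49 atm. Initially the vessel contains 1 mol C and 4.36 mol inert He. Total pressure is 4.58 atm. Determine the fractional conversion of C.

Basis: 1 mol C initially; let X = conversion of C. Extent ξ = X.
Species balance: n_C = 1 − X; n_B = 2X; n_I = 4.36 (inert).
n_T = Σnᵢ = 5.36 + X.
With p_i = (n_i/n_T)P, K_p = p_B^2 / (p_C).
Setting this equal to 2.49 atm and taking the physical root (0 < X < 1) gives X = 0.581.

X = 0.581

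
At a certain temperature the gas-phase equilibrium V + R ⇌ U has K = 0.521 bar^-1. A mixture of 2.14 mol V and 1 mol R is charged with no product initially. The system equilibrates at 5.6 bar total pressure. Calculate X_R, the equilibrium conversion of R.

Basis: 1 mol R initially; let X = conversion of R. Extent ξ = X.
Mole table: n_V = 2.14 − X; n_R = 1 − X; n_U = X.
Summing: n_T = 3.14 − X.
y_i = n_i/n_T, p_i = y_i·P. K = p_U / (p_V p_R).
Equating to 0.521 bar^-1 and solving on 0 < X < 1: X = 0.637.

X = 0.637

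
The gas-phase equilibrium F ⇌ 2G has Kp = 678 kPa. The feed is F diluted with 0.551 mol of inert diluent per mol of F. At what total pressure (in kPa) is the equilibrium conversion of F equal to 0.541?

Let X = conversion of F (basis 1 mol F); extent of reaction ξ = X.
At extent ξ: n_F = 1 − X; n_G = 2X; n_I = 0.551 (inert).
Total moles n_T = 1.55 + X.
Kp = p_G^2 / (p_F) with p_i = (n_i/n_T)·P.
At X = 0.541: the mole-fraction product g(X) = Π y_i^ν_i = 1.219. Since Kp = g(X)·P^{1}, P = (Kp/g)^(1/1) = (678/1.219)^(1/1) = 556 kPa.

P = 556 kPa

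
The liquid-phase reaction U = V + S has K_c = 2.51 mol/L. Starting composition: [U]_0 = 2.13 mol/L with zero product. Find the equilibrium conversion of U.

X = 0.646

Let X = conversion of U; extent ξ = 2.13·X mol/L.
Concentrations: [U] = 2.13 − 2.13X; [V] = 2.13X; [S] = 2.13X.
K_c = [V] [S] / ([U]).
Setting equal to 2.51 and solving for X on (0,1) gives X = 0.646.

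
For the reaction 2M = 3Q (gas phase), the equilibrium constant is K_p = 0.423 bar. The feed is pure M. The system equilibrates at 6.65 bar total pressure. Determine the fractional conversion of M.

Basis: 1 mol M initially; let X = conversion of M. Extent ξ = 0.5X.
Mole table: n_M = 1 − X; n_Q = 1.5X.
Total moles n_T = 1 + 0.5X.
y_i = n_i/n_T, p_i = y_i·P. K_p = p_Q^3 / (p_M^2).
Setting this equal to 0.423 bar and taking the physical root (0 < X < 1) gives X = 0.232.

X = 0.232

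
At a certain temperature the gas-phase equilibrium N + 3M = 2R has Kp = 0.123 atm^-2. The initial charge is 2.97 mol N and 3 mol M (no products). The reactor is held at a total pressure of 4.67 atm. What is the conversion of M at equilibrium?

Take 3 mol M as basis and let X be its fractional conversion, so ξ = X.
Species balance: n_N = 2.97 − X; n_M = 3 − 3X; n_R = 2X.
n_T = Σnᵢ = 5.97 − 2X.
Mole fractions y_i = n_i/n_T; Kp = p_R^2 / (p_N p_M^3) with p_i = y_i·P.
Equating to 0.123 atm^-2 and solving on 0 < X < 1: X = 0.490.

X = 0.490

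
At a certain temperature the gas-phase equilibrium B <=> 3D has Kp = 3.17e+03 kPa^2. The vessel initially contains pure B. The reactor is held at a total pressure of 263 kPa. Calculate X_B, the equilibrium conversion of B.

X = 0.133

Take 1 mol B as basis and let X be its fractional conversion, so ξ = X.
Moles: n_B = 1 − X; n_D = 3X.
Summing: n_T = 1 + 2X.
y_i = n_i/n_T, p_i = y_i·P. Kp = p_D^3 / (p_B).
Substituting and setting equal to 3.17e+03 kPa^2 gives a polynomial in X; the root in (0,1) is X = 0.133.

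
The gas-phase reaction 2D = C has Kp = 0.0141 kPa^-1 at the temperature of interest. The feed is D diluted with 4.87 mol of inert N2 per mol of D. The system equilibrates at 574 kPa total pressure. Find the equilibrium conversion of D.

Let X = conversion of D (basis 1 mol D); extent of reaction ξ = 0.5X.
Moles: n_D = 1 − X; n_C = 0.5X; n_I = 4.87 (inert).
Total moles n_T = 5.87 − 0.5X.
Mole fractions y_i = n_i/n_T; Kp = p_C / (p_D^2) with p_i = y_i·P.
Substituting and setting equal to 0.0141 kPa^-1 gives a polynomial in X; the root in (0,1) is X = 0.560.

X = 0.560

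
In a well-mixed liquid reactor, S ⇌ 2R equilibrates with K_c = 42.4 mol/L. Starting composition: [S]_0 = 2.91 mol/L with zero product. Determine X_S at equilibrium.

Let X = conversion of S; extent ξ = 2.91·X mol/L.
Concentrations: [S] = 2.91 − 2.91X; [R] = 5.82X.
K_c = [R]^2 / ([S]).
Equating to 42.4 mol/L: the physical root is X = 0.817.

X = 0.817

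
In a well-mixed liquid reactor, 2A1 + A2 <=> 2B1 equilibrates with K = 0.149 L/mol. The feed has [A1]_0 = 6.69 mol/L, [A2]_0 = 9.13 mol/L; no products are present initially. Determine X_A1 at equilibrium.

Let X = conversion of A1; extent ξ = 6.69X/2 mol/L.
Concentrations: [A1] = 6.69 − 6.69X; [A2] = 9.13 − 3.35X; [B1] = 6.69X.
K = [B1]^2 / ([A1]^2 [A2]).
Setting equal to 0.149 and solving for X on (0,1) gives X = 0.512.

X = 0.512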